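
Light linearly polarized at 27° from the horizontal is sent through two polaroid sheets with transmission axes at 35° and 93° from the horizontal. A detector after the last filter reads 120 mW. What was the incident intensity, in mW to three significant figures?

I₀ ≈ 436 mW

I₁ = I₀ cos²(35° − 27°) = I₀ cos²(8°) = 0.9806 I₀.
I₂ = I₁ cos²(93° − 35°) = 0.9806 I₀ · cos²(58°) = 0.2754 I₀.
So 120 mW = 0.2754 I₀, giving I₀ = 120/0.2754 = 435.8 mW.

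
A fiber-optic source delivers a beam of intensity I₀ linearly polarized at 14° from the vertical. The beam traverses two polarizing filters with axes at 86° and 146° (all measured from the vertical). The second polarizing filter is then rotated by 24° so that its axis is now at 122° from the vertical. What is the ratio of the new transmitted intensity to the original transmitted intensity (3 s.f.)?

I_new/I_old ≈ 2.62

Before rotation:
I₁ = I₀ cos²(86° − 14°) = I₀ cos²(72°) = 0.09549 I₀.
I₂ = I₁ cos²(146° − 86°) = 0.09549 I₀ · cos²(60°) = 0.02387 I₀.
After rotation:
I₁ = I₀ cos²(86° − 14°) = I₀ cos²(72°) = 0.09549 I₀.
I₂ = I₁ cos²(122° − 86°) = 0.09549 I₀ · cos²(36°) = 0.0625 I₀.
Ratio = 0.0625 / 0.02387 = 2.618.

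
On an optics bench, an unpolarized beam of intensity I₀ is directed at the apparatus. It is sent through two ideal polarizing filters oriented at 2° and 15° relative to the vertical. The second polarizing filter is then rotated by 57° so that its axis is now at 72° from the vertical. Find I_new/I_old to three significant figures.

Before rotation:
Unpolarized light through the first polarizer → I₁ = ½ I₀, now polarized at 2°.
I₂ = I₁ cos²(15° − 2°) = 0.5 I₀ · cos²(13°) = 0.4747 I₀.
After rotation:
Unpolarized light through the first polarizer → I₁ = ½ I₀, now polarized at 2°.
I₂ = I₁ cos²(72° − 2°) = 0.5 I₀ · cos²(70°) = 0.05849 I₀.
Ratio = 0.05849 / 0.4747 = 0.1232.

I_new/I_old ≈ 0.123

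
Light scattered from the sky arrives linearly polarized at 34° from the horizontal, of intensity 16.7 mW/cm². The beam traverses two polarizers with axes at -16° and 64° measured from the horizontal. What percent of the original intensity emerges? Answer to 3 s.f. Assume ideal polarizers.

I₁ = 16.7 mW/cm² · cos²(50°) = 6.9 mW/cm².
I₂ = I₁ · cos²(80°) = 6.9 · 0.03015 = 0.2081 mW/cm².
That is 1.246% of the incident intensity.

≈ 1.25%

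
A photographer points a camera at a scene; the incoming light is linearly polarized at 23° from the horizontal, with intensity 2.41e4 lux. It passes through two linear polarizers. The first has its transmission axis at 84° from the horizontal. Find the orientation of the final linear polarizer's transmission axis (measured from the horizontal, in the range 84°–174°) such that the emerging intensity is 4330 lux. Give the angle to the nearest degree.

θ ≈ 113°

I₁ = I₀ cos²(84° − 23°) = I₀ cos²(61°) = 0.235 I₀.
Target fraction: 4330 / 2.41e4 lux = 0.1797 of I₀.
Need I₂/I₀ = 0.1797, so cos²(θ − 84°) = 0.1797 / 0.235 = 0.7644.
θ − 84° = arccos(√0.7644) = 29.0°, giving θ ≈ 84 + 29.0 = 113.0°.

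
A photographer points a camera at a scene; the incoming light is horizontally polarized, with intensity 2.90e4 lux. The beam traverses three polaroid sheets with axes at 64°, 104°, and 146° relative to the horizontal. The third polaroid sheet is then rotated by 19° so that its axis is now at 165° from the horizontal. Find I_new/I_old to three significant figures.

I_new/I_old ≈ 0.426

Before rotation:
I₁ = I₀ cos²(64° − 0°) = I₀ cos²(64°) = 0.1922 I₀.
I₂ = I₁ cos²(104° − 64°) = 0.1922 I₀ · cos²(40°) = 0.1128 I₀.
I₃ = I₂ cos²(146° − 104°) = 0.1128 I₀ · cos²(42°) = 0.06228 I₀.
After rotation:
I₁ = I₀ cos²(64° − 0°) = I₀ cos²(64°) = 0.1922 I₀.
I₂ = I₁ cos²(104° − 64°) = 0.1922 I₀ · cos²(40°) = 0.1128 I₀.
I₃ = I₂ cos²(165° − 104°) = 0.1128 I₀ · cos²(61°) = 0.02651 I₀.
Ratio = 0.02651 / 0.06228 = 0.4256.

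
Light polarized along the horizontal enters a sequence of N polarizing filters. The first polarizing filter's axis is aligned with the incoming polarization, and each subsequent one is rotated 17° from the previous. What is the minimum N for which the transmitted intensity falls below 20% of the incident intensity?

First polarizer is aligned with the polarization: full transmission.
Each further stage multiplies by cos²(17°) = 0.9145.
After N polarizers: T = 0.9145^(N−1). Require T < 0.20 ⇒ N−1 > ln(0.20)/ln(0.9145) = 18.01, so N−1 ≥ 19 and N = 20.
Check: N=20 gives T = 0.1831 < 0.20; N=19 gives T = 0.2002.

N = 20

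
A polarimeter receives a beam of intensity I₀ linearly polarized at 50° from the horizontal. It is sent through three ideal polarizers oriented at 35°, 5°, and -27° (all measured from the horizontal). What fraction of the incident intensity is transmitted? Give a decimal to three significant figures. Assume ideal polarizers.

≈ 0.503 I₀

I₁ = I₀ cos²(35° − 50°) = I₀ cos²(15°) = 0.933 I₀.
I₂ = I₁ cos²(5° − 35°) = 0.933 I₀ · cos²(30°) = 0.6998 I₀.
I₃ = I₂ cos²(-27° − 5°) = 0.6998 I₀ · cos²(32°) = 0.5033 I₀.
Transmitted fraction = 0.5033.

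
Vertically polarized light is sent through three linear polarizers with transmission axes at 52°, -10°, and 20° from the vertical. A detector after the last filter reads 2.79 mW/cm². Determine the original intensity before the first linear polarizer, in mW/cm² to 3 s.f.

I₀ ≈ 44.5 mW/cm²

By Malus's law, I₁ = I₀ cos²(52° − 0°) = I₀ cos²(52°) = 0.379 I₀.
I₂ = I₁ cos²(-10° − 52°) = 0.379 I₀ · cos²(62°) = 0.08354 I₀.
I₃ = I₂ cos²(20° + 10°) = 0.08354 I₀ · cos²(30°) = 0.06266 I₀.
So 2.79 mW/cm² = 0.06266 I₀, giving I₀ = 2.79/0.06266 = 44.53 mW/cm².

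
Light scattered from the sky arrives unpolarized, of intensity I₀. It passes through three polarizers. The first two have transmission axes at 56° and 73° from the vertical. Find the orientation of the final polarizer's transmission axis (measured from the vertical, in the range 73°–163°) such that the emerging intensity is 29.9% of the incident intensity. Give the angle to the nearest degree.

θ ≈ 109°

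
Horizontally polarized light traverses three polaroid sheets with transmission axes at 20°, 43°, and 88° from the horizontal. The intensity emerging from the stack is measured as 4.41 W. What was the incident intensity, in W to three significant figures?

I₀ ≈ 11.8 W

I₁ = I₀ cos²(20° − 0°) = I₀ cos²(20°) = 0.883 I₀.
I₂ = I₁ cos²(43° − 20°) = 0.883 I₀ · cos²(23°) = 0.7482 I₀.
I₃ = I₂ cos²(88° − 43°) = 0.7482 I₀ · cos²(45°) = 0.3741 I₀.
So 4.41 W = 0.3741 I₀, giving I₀ = 4.41/0.3741 = 11.79 W.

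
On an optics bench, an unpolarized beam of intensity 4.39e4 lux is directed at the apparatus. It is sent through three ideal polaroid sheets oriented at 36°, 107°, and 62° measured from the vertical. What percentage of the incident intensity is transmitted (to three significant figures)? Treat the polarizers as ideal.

≈ 2.65%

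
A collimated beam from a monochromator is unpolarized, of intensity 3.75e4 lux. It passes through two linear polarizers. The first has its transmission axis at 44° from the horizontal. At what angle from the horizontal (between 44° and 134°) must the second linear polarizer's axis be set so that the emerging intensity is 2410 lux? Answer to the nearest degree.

θ ≈ 113°

Unpolarized light through the first polarizer → I₁ = ½ I₀, now polarized at 44°.
Target fraction: 2410 / 3.75e4 lux = 0.06427 of I₀.
Need I₂/I₀ = 0.06427, so cos²(θ − 44°) = 0.06427 / 0.5 = 0.1285.
θ − 44° = arccos(√0.1285) = 69.0°, giving θ ≈ 44 + 69.0 = 113.0°.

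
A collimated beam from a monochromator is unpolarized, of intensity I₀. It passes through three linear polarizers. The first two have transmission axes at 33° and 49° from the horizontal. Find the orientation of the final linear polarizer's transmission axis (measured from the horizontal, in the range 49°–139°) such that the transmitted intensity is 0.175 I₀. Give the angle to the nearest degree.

θ ≈ 101°

Unpolarized light through the first polarizer → I₁ = ½ I₀, now polarized at 33°.
I₂ = I₁ cos²(49° − 33°) = 0.5 I₀ · cos²(16°) = 0.462 I₀.
Need I₃/I₀ = 0.175, so cos²(θ − 49°) = 0.175 / 0.462 = 0.3788.
θ − 49° = arccos(√0.3788) = 52.0°, giving θ ≈ 49 + 52.0 = 101.0°.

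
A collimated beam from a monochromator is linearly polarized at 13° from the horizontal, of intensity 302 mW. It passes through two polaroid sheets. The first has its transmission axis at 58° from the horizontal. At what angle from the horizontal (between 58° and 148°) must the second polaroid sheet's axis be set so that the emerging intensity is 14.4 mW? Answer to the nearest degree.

θ ≈ 130°

By Malus's law, I₁ = I₀ cos²(58° − 13°) = I₀ cos²(45°) = 0.5 I₀.
Target fraction: 14.4 / 302 mW = 0.04768 of I₀.
Need I₂/I₀ = 0.04768, so cos²(θ − 58°) = 0.04768 / 0.5 = 0.09536.
θ − 58° = arccos(√0.09536) = 72.0°, giving θ ≈ 58 + 72.0 = 130.0°.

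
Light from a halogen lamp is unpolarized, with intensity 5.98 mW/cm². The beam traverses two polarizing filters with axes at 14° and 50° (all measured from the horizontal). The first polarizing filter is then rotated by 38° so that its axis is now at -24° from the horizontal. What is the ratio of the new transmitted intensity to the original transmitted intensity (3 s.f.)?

Before rotation:
Unpolarized light through the first polarizer → I₁ = ½ I₀, now polarized at 14°.
I₂ = I₁ cos²(50° − 14°) = 0.5 I₀ · cos²(36°) = 0.3273 I₀.
After rotation:
Unpolarized light through the first polarizer → I₁ = ½ I₀, now polarized at -24°.
I₂ = I₁ cos²(50° + 24°) = 0.5 I₀ · cos²(74°) = 0.03799 I₀.
Ratio = 0.03799 / 0.3273 = 0.1161.

I_new/I_old ≈ 0.116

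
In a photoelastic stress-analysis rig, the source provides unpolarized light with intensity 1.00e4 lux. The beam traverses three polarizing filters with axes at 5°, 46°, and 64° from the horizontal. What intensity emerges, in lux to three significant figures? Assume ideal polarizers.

Unpolarized light through the first polarizer → I₁ = 1.00e4 lux/2 = 5000 lux, polarized at 5°.
I₂ = I₁ · cos²(41°) = 5000 · 0.5696 = 2848 lux.
I₃ = I₂ · cos²(18°) = 2848 · 0.9045 = 2576 lux.

I ≈ 2580 lux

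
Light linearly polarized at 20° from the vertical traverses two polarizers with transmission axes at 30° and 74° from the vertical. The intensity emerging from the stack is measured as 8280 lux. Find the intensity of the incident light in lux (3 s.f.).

I₀ ≈ 1.65e4 lux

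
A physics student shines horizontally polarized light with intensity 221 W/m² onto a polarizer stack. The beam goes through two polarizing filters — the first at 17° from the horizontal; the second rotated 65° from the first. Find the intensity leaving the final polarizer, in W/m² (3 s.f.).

I ≈ 36.1 W/m²

I₁ = 221 W/m² · cos²(17°) = 202.1 W/m².
I₂ = I₁ · cos²(65°) = 202.1 · 0.1786 = 36.1 W/m².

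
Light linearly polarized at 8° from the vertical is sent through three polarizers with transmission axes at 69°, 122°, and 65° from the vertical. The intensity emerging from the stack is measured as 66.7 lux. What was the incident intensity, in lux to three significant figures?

I₀ ≈ 2640 lux

I₁ = I₀ cos²(69° − 8°) = I₀ cos²(61°) = 0.235 I₀.
I₂ = I₁ cos²(122° − 69°) = 0.235 I₀ · cos²(53°) = 0.08513 I₀.
I₃ = I₂ cos²(65° − 122°) = 0.08513 I₀ · cos²(57°) = 0.02525 I₀.
So 66.7 lux = 0.02525 I₀, giving I₀ = 66.7/0.02525 = 2641 lux.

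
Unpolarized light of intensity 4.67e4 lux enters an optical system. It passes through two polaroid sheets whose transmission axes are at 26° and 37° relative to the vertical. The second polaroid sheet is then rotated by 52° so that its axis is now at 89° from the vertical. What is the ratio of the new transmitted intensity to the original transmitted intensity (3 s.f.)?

I_new/I_old ≈ 0.214

Before rotation:
Unpolarized light through the first polarizer → I₁ = ½ I₀, now polarized at 26°.
I₂ = I₁ cos²(37° − 26°) = 0.5 I₀ · cos²(11°) = 0.4818 I₀.
After rotation:
Unpolarized light through the first polarizer → I₁ = ½ I₀, now polarized at 26°.
I₂ = I₁ cos²(89° − 26°) = 0.5 I₀ · cos²(63°) = 0.1031 I₀.
Ratio = 0.1031 / 0.4818 = 0.2139.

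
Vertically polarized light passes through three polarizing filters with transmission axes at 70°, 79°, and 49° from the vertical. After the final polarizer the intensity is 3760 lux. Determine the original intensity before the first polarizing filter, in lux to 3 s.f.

I₀ ≈ 4.39e4 lux

I₁ = I₀ cos²(70° − 0°) = I₀ cos²(70°) = 0.117 I₀.
I₂ = I₁ cos²(79° − 70°) = 0.117 I₀ · cos²(9°) = 0.1141 I₀.
I₃ = I₂ cos²(49° − 79°) = 0.1141 I₀ · cos²(30°) = 0.08559 I₀.
So 3760 lux = 0.08559 I₀, giving I₀ = 3760/0.08559 = 4.393e+04 lux.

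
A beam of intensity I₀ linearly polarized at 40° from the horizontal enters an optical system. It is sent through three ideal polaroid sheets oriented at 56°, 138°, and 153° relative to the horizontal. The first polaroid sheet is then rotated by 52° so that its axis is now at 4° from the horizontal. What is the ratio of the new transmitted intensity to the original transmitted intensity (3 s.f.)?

I_new/I_old ≈ 17.6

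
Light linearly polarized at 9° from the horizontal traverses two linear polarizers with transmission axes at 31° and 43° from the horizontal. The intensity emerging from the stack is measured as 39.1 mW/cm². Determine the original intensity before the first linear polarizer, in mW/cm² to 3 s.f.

I₀ ≈ 47.5 mW/cm²

I₁ = I₀ cos²(31° − 9°) = I₀ cos²(22°) = 0.8597 I₀.
I₂ = I₁ cos²(43° − 31°) = 0.8597 I₀ · cos²(12°) = 0.8225 I₀.
So 39.1 mW/cm² = 0.8225 I₀, giving I₀ = 39.1/0.8225 = 47.54 mW/cm².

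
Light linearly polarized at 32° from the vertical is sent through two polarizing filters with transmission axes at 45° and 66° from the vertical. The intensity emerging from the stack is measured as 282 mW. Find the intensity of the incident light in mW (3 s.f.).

By Malus's law, I₁ = I₀ cos²(45° − 32°) = I₀ cos²(13°) = 0.9494 I₀.
I₂ = I₁ cos²(66° − 45°) = 0.9494 I₀ · cos²(21°) = 0.8275 I₀.
So 282 mW = 0.8275 I₀, giving I₀ = 282/0.8275 = 340.8 mW.

I₀ ≈ 341 mW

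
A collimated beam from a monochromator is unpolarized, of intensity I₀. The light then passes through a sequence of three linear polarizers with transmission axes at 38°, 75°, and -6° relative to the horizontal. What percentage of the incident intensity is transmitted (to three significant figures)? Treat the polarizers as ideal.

≈ 0.780%

Unpolarized light through the first polarizer → I₁ = ½ I₀, now polarized at 38°.
I₂ = I₁ cos²(75° − 38°) = 0.5 I₀ · cos²(37°) = 0.3189 I₀.
I₃ = I₂ cos²(-6° − 75°) = 0.3189 I₀ · cos²(81°) = 0.007804 I₀.
That is 0.7804% of the incident intensity.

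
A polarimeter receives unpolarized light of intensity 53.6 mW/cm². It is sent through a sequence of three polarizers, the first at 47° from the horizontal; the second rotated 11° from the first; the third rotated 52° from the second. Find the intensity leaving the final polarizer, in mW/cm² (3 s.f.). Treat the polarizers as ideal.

Unpolarized light through the first polarizer → I₁ = 53.6 mW/cm²/2 = 26.8 mW/cm², polarized at 47°.
I₂ = I₁ · cos²(11°) = 26.8 · 0.9636 = 25.82 mW/cm².
I₃ = I₂ · cos²(52°) = 25.82 · 0.379 = 9.788 mW/cm².

I ≈ 9.79 mW/cm²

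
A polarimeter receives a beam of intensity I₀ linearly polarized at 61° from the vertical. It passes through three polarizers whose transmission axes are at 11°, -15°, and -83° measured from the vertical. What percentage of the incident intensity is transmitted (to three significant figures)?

I₁ = I₀ cos²(11° − 61°) = I₀ cos²(50°) = 0.4132 I₀.
I₂ = I₁ cos²(-15° − 11°) = 0.4132 I₀ · cos²(26°) = 0.3338 I₀.
I₃ = I₂ cos²(-83° + 15°) = 0.3338 I₀ · cos²(68°) = 0.04684 I₀.
That is 4.684% of the incident intensity.

≈ 4.68%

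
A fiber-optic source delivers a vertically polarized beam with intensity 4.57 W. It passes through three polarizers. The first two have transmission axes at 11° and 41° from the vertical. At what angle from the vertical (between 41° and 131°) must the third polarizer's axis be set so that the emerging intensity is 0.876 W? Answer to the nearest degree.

By Malus's law, I₁ = I₀ cos²(11° − 0°) = I₀ cos²(11°) = 0.9636 I₀.
I₂ = I₁ cos²(41° − 11°) = 0.9636 I₀ · cos²(30°) = 0.7227 I₀.
Target fraction: 0.876 / 4.57 W = 0.1917 of I₀.
Need I₃/I₀ = 0.1917, so cos²(θ − 41°) = 0.1917 / 0.7227 = 0.2652.
θ − 41° = arccos(√0.2652) = 59.0°, giving θ ≈ 41 + 59.0 = 100.0°.

θ ≈ 100°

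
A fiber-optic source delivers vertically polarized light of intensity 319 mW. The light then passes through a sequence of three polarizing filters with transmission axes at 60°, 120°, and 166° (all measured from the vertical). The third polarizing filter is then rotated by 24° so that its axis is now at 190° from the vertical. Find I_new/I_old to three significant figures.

Before rotation:
I₁ = I₀ cos²(60° − 0°) = I₀ cos²(60°) = 0.25 I₀.
I₂ = I₁ cos²(120° − 60°) = 0.25 I₀ · cos²(60°) = 0.0625 I₀.
I₃ = I₂ cos²(166° − 120°) = 0.0625 I₀ · cos²(46°) = 0.03016 I₀.
After rotation:
I₁ = I₀ cos²(60° − 0°) = I₀ cos²(60°) = 0.25 I₀.
I₂ = I₁ cos²(120° − 60°) = 0.25 I₀ · cos²(60°) = 0.0625 I₀.
I₃ = I₂ cos²(190° − 120°) = 0.0625 I₀ · cos²(70°) = 0.007311 I₀.
Ratio = 0.007311 / 0.03016 = 0.2424.

I_new/I_old ≈ 0.242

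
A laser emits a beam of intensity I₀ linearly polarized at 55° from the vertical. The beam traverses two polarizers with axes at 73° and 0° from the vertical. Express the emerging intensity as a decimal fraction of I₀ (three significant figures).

By Malus's law, I₁ = I₀ cos²(73° − 55°) = I₀ cos²(18°) = 0.9045 I₀.
I₂ = I₁ cos²(0° − 73°) = 0.9045 I₀ · cos²(73°) = 0.07732 I₀.
Transmitted fraction = 0.07732.

≈ 0.0773 I₀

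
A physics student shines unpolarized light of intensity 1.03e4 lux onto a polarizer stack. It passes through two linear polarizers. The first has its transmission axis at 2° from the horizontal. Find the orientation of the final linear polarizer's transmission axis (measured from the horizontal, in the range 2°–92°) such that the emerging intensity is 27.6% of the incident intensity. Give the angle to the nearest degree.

θ ≈ 44°

Unpolarized light through the first polarizer → I₁ = ½ I₀, now polarized at 2°.
Need I₂/I₀ = 0.276, so cos²(θ − 2°) = 0.276 / 0.5 = 0.552.
θ − 2° = arccos(√0.552) = 42.0°, giving θ ≈ 2 + 42.0 = 44.0°.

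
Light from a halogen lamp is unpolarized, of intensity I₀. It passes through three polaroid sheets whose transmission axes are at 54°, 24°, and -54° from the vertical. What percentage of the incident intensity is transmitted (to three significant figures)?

≈ 1.62%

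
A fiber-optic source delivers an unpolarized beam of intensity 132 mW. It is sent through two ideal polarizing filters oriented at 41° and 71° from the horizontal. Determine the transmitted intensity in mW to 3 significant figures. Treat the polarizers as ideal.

Unpolarized light through the first polarizer → I₁ = 132 mW/2 = 66 mW, polarized at 41°.
I₂ = I₁ · cos²(30°) = 66 · 0.75 = 49.5 mW.

I ≈ 49.5 mW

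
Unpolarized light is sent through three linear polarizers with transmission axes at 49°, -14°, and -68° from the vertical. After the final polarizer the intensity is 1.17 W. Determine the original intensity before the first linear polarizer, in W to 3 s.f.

I₀ ≈ 32.9 W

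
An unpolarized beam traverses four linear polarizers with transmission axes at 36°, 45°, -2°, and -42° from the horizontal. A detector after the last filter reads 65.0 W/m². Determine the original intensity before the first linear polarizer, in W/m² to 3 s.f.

I₀ ≈ 488 W/m²

Unpolarized light through the first polarizer → I₁ = ½ I₀, now polarized at 36°.
I₂ = I₁ cos²(45° − 36°) = 0.5 I₀ · cos²(9°) = 0.4878 I₀.
I₃ = I₂ cos²(-2° − 45°) = 0.4878 I₀ · cos²(47°) = 0.2269 I₀.
I₄ = I₃ cos²(-42° + 2°) = 0.2269 I₀ · cos²(40°) = 0.1331 I₀.
So 65.0 W/m² = 0.1331 I₀, giving I₀ = 65.0/0.1331 = 488.2 W/m².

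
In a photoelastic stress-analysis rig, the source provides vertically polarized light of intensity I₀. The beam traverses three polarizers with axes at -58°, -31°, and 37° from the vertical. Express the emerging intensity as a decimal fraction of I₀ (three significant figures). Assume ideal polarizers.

≈ 0.0313 I₀

I₁ = I₀ cos²(-58° − 0°) = I₀ cos²(58°) = 0.2808 I₀.
I₂ = I₁ cos²(-31° + 58°) = 0.2808 I₀ · cos²(27°) = 0.2229 I₀.
I₃ = I₂ cos²(37° + 31°) = 0.2229 I₀ · cos²(68°) = 0.03128 I₀.
Transmitted fraction = 0.03128.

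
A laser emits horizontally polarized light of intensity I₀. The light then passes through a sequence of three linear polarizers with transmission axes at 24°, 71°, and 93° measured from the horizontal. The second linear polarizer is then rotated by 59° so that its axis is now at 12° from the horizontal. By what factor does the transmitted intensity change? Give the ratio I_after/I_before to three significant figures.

I_new/I_old ≈ 0.0586

Before rotation:
By Malus's law, I₁ = I₀ cos²(24° − 0°) = I₀ cos²(24°) = 0.8346 I₀.
I₂ = I₁ cos²(71° − 24°) = 0.8346 I₀ · cos²(47°) = 0.3882 I₀.
I₃ = I₂ cos²(93° − 71°) = 0.3882 I₀ · cos²(22°) = 0.3337 I₀.
After rotation:
I₁ = I₀ cos²(24° − 0°) = I₀ cos²(24°) = 0.8346 I₀.
I₂ = I₁ cos²(12° − 24°) = 0.8346 I₀ · cos²(12°) = 0.7985 I₀.
I₃ = I₂ cos²(93° − 12°) = 0.7985 I₀ · cos²(81°) = 0.01954 I₀.
Ratio = 0.01954 / 0.3337 = 0.05856.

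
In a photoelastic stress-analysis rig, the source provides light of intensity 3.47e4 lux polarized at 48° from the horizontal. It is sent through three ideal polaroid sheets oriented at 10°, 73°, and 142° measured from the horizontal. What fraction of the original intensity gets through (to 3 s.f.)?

I₁ = 3.47e4 lux · cos²(38°) = 2.155e+04 lux.
I₂ = I₁ · cos²(63°) = 2.155e+04 · 0.2061 = 4441 lux.
I₃ = I₂ · cos²(69°) = 4441 · 0.1284 = 570.4 lux.
Transmitted fraction = 0.01644.

I/I₀ ≈ 0.0164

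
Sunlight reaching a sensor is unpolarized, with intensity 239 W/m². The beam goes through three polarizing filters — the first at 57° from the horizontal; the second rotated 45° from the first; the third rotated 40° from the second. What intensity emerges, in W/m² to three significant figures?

Unpolarized light through the first polarizer → I₁ = 239 W/m²/2 = 119.5 W/m², polarized at 57°.
I₂ = I₁ · cos²(45°) = 119.5 · 0.5 = 59.75 W/m².
I₃ = I₂ · cos²(40°) = 59.75 · 0.5868 = 35.06 W/m².

I ≈ 35.1 W/m²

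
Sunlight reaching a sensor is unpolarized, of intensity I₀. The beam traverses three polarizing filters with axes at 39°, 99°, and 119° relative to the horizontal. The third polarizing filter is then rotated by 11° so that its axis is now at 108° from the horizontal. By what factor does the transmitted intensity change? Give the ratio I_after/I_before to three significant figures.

Before rotation:
Unpolarized light through the first polarizer → I₁ = ½ I₀, now polarized at 39°.
I₂ = I₁ cos²(99° − 39°) = 0.5 I₀ · cos²(60°) = 0.125 I₀.
I₃ = I₂ cos²(119° − 99°) = 0.125 I₀ · cos²(20°) = 0.1104 I₀.
After rotation:
Unpolarized light through the first polarizer → I₁ = ½ I₀, now polarized at 39°.
I₂ = I₁ cos²(99° − 39°) = 0.5 I₀ · cos²(60°) = 0.125 I₀.
I₃ = I₂ cos²(108° − 99°) = 0.125 I₀ · cos²(9°) = 0.1219 I₀.
Ratio = 0.1219 / 0.1104 = 1.105.

I_new/I_old ≈ 1.10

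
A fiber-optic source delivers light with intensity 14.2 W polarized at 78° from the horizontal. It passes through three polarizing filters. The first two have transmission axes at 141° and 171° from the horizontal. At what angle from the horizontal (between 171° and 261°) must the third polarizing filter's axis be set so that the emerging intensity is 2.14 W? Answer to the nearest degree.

θ ≈ 180°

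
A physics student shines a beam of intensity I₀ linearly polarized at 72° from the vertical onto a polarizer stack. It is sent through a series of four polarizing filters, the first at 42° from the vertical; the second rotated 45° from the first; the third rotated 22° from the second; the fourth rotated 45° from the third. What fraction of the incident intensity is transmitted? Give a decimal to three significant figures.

I₁ = I₀ cos²(42° − 72°) = I₀ cos²(30°) = 0.75 I₀.
I₂ = I₁ cos²(45°) = 0.75 · 0.5 I₀ = 0.375 I₀.
I₃ = I₂ cos²(22°) = 0.375 · 0.8597 I₀ = 0.3224 I₀.
I₄ = I₃ cos²(45°) = 0.3224 · 0.5 I₀ = 0.1612 I₀.
Transmitted fraction = 0.1612.

≈ 0.161 I₀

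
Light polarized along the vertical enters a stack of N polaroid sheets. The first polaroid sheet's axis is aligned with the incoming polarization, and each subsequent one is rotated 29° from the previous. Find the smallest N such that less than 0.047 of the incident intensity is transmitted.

N = 13

First polarizer is aligned with the polarization: full transmission.
Each further stage multiplies by cos²(29°) = 0.765.
After N polarizers: T = 0.765^(N−1). Require T < 0.047 ⇒ N−1 > ln(0.047)/ln(0.765) = 11.41, so N−1 ≥ 12 and N = 13.
Check: N=13 gives T = 0.04015 < 0.047; N=12 gives T = 0.05248.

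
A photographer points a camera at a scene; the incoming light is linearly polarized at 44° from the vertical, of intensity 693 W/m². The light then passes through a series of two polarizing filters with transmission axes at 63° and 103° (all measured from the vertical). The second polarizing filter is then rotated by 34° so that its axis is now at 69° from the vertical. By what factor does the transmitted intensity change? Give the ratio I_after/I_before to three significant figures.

I_new/I_old ≈ 1.69

Before rotation:
By Malus's law, I₁ = I₀ cos²(63° − 44°) = I₀ cos²(19°) = 0.894 I₀.
I₂ = I₁ cos²(103° − 63°) = 0.894 I₀ · cos²(40°) = 0.5246 I₀.
After rotation:
I₁ = I₀ cos²(63° − 44°) = I₀ cos²(19°) = 0.894 I₀.
I₂ = I₁ cos²(69° − 63°) = 0.894 I₀ · cos²(6°) = 0.8842 I₀.
Ratio = 0.8842 / 0.5246 = 1.685.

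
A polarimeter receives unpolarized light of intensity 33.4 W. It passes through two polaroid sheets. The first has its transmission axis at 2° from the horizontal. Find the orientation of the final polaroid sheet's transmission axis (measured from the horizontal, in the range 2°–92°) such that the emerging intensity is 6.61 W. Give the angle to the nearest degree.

θ ≈ 53°

Unpolarized light through the first polarizer → I₁ = ½ I₀, now polarized at 2°.
Target fraction: 6.61 / 33.4 W = 0.1979 of I₀.
Need I₂/I₀ = 0.1979, so cos²(θ − 2°) = 0.1979 / 0.5 = 0.3958.
θ − 2° = arccos(√0.3958) = 51.0°, giving θ ≈ 2 + 51.0 = 53.0°.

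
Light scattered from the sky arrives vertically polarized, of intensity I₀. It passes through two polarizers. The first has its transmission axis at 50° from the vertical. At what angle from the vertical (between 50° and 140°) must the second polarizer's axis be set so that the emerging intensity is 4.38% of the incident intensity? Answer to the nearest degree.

By Malus's law, I₁ = I₀ cos²(50° − 0°) = I₀ cos²(50°) = 0.4132 I₀.
Need I₂/I₀ = 0.0438, so cos²(θ − 50°) = 0.0438 / 0.4132 = 0.106.
θ − 50° = arccos(√0.106) = 71.0°, giving θ ≈ 50 + 71.0 = 121.0°.

θ ≈ 121°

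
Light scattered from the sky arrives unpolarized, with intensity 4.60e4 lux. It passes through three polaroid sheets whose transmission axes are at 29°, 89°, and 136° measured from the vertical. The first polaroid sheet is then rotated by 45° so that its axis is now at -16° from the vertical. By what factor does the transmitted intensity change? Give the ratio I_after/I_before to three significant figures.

I_new/I_old ≈ 0.268

Before rotation:
Unpolarized light through the first polarizer → I₁ = ½ I₀, now polarized at 29°.
I₂ = I₁ cos²(89° − 29°) = 0.5 I₀ · cos²(60°) = 0.125 I₀.
I₃ = I₂ cos²(136° − 89°) = 0.125 I₀ · cos²(47°) = 0.05814 I₀.
After rotation:
Unpolarized light through the first polarizer → I₁ = ½ I₀, now polarized at -16°.
Angle between axes 1 and 2: 75°. I₂ = 0.5 I₀ · cos²(75°) = 0.03349 I₀.
I₃ = I₂ cos²(136° − 89°) = 0.03349 I₀ · cos²(47°) = 0.01558 I₀.
Ratio = 0.01558 / 0.05814 = 0.2679.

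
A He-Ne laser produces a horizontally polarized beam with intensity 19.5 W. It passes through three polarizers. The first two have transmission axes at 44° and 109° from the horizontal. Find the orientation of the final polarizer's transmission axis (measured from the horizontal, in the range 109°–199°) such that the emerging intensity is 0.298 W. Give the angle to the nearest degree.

θ ≈ 175°

By Malus's law, I₁ = I₀ cos²(44° − 0°) = I₀ cos²(44°) = 0.5174 I₀.
I₂ = I₁ cos²(109° − 44°) = 0.5174 I₀ · cos²(65°) = 0.09242 I₀.
Target fraction: 0.298 / 19.5 W = 0.01528 of I₀.
Need I₃/I₀ = 0.01528, so cos²(θ − 109°) = 0.01528 / 0.09242 = 0.1654.
θ − 109° = arccos(√0.1654) = 66.0°, giving θ ≈ 109 + 66.0 = 175.0°.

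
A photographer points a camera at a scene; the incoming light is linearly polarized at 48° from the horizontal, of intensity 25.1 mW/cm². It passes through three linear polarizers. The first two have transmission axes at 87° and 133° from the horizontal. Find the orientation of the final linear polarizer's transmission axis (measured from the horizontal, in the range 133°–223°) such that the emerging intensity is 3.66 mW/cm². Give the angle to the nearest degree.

θ ≈ 178°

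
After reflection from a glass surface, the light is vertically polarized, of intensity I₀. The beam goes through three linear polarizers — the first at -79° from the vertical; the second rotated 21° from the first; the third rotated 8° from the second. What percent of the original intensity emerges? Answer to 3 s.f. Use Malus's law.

≈ 3.11%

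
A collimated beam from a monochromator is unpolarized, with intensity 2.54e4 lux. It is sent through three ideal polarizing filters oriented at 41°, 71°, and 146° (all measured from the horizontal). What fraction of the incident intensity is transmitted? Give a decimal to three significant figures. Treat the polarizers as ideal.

I/I₀ ≈ 0.0251

Unpolarized light through the first polarizer → I₁ = 2.54e4 lux/2 = 1.27e+04 lux, polarized at 41°.
I₂ = I₁ · cos²(30°) = 1.27e+04 · 0.75 = 9525 lux.
I₃ = I₂ · cos²(75°) = 9525 · 0.06699 = 638.1 lux.
Transmitted fraction = 0.02512.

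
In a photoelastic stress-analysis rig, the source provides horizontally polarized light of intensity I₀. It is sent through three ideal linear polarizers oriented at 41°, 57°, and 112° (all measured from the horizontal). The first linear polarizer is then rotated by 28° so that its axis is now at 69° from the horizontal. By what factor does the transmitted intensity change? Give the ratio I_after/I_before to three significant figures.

I_new/I_old ≈ 0.233

Before rotation:
I₁ = I₀ cos²(41° − 0°) = I₀ cos²(41°) = 0.5696 I₀.
I₂ = I₁ cos²(57° − 41°) = 0.5696 I₀ · cos²(16°) = 0.5263 I₀.
I₃ = I₂ cos²(112° − 57°) = 0.5263 I₀ · cos²(55°) = 0.1732 I₀.
After rotation:
I₁ = I₀ cos²(69° − 0°) = I₀ cos²(69°) = 0.1284 I₀.
I₂ = I₁ cos²(57° − 69°) = 0.1284 I₀ · cos²(12°) = 0.1229 I₀.
I₃ = I₂ cos²(112° − 57°) = 0.1229 I₀ · cos²(55°) = 0.04042 I₀.
Ratio = 0.04042 / 0.1732 = 0.2335.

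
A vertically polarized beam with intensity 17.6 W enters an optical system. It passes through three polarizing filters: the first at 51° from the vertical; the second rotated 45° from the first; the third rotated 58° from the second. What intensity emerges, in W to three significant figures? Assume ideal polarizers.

I ≈ 0.979 W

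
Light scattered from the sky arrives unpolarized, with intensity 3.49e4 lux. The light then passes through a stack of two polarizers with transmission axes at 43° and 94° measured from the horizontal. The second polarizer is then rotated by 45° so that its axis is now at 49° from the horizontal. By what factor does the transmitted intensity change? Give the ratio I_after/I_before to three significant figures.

I_new/I_old ≈ 2.50

Before rotation:
Unpolarized light through the first polarizer → I₁ = ½ I₀, now polarized at 43°.
I₂ = I₁ cos²(94° − 43°) = 0.5 I₀ · cos²(51°) = 0.198 I₀.
After rotation:
Unpolarized light through the first polarizer → I₁ = ½ I₀, now polarized at 43°.
I₂ = I₁ cos²(49° − 43°) = 0.5 I₀ · cos²(6°) = 0.4945 I₀.
Ratio = 0.4945 / 0.198 = 2.497.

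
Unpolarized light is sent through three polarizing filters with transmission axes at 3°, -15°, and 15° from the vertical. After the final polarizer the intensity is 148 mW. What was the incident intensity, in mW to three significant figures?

Unpolarized light through the first polarizer → I₁ = ½ I₀, now polarized at 3°.
I₂ = I₁ cos²(-15° − 3°) = 0.5 I₀ · cos²(18°) = 0.4523 I₀.
I₃ = I₂ cos²(15° + 15°) = 0.4523 I₀ · cos²(30°) = 0.3392 I₀.
So 148 mW = 0.3392 I₀, giving I₀ = 148/0.3392 = 436.3 mW.

I₀ ≈ 436 mW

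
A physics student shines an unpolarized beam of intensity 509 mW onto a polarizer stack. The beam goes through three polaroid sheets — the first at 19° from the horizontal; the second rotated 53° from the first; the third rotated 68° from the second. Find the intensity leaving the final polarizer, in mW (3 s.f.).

I ≈ 12.9 mW

Unpolarized light through the first polarizer → I₁ = 509 mW/2 = 254.5 mW, polarized at 19°.
I₂ = I₁ · cos²(53°) = 254.5 · 0.3622 = 92.18 mW.
I₃ = I₂ · cos²(68°) = 92.18 · 0.1403 = 12.93 mW.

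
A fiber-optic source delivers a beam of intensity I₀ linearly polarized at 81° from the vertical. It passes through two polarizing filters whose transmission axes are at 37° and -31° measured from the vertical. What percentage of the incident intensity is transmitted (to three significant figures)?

≈ 7.26%

I₁ = I₀ cos²(37° − 81°) = I₀ cos²(44°) = 0.5174 I₀.
I₂ = I₁ cos²(-31° − 37°) = 0.5174 I₀ · cos²(68°) = 0.07261 I₀.
That is 7.261% of the incident intensity.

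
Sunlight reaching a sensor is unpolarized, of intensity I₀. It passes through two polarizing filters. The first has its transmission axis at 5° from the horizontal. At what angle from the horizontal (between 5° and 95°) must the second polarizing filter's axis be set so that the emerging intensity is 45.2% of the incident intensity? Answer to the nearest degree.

θ ≈ 23°

Unpolarized light through the first polarizer → I₁ = ½ I₀, now polarized at 5°.
Need I₂/I₀ = 0.452, so cos²(θ − 5°) = 0.452 / 0.5 = 0.904.
θ − 5° = arccos(√0.904) = 18.0°, giving θ ≈ 5 + 18.0 = 23.0°.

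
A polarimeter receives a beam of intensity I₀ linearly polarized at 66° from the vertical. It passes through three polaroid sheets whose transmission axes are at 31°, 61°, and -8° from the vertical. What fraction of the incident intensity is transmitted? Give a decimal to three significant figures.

I₁ = I₀ cos²(31° − 66°) = I₀ cos²(35°) = 0.671 I₀.
I₂ = I₁ cos²(61° − 31°) = 0.671 I₀ · cos²(30°) = 0.5033 I₀.
I₃ = I₂ cos²(-8° − 61°) = 0.5033 I₀ · cos²(69°) = 0.06463 I₀.
Transmitted fraction = 0.06463.

≈ 0.0646 I₀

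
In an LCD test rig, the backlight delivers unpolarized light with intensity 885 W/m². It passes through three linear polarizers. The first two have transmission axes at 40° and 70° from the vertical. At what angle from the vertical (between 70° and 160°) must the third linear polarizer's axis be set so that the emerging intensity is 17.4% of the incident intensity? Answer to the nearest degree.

Unpolarized light through the first polarizer → I₁ = ½ I₀, now polarized at 40°.
I₂ = I₁ cos²(70° − 40°) = 0.5 I₀ · cos²(30°) = 0.375 I₀.
Need I₃/I₀ = 0.174, so cos²(θ − 70°) = 0.174 / 0.375 = 0.464.
θ − 70° = arccos(√0.464) = 47.1°, giving θ ≈ 70 + 47.1 = 117.1°.

θ ≈ 117°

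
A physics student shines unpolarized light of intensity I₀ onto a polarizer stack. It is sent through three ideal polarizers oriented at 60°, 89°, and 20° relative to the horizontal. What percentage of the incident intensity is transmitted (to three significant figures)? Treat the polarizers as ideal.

Unpolarized light through the first polarizer → I₁ = ½ I₀, now polarized at 60°.
I₂ = I₁ cos²(89° − 60°) = 0.5 I₀ · cos²(29°) = 0.3825 I₀.
I₃ = I₂ cos²(20° − 89°) = 0.3825 I₀ · cos²(69°) = 0.04912 I₀.
That is 4.912% of the incident intensity.

≈ 4.91%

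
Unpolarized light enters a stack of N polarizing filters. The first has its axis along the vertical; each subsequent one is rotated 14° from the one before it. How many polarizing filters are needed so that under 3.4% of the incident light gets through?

First polarizer halves the unpolarized light: factor 1/2.
Each further stage multiplies by cos²(14°) = 0.9415.
After N polarizers: T = 0.5·0.9415^(N−1). Require T < 0.034 ⇒ N−1 > ln(0.034/0.5)/ln(0.9415) = 44.57, so N−1 ≥ 45 and N = 46.
Check: N=46 gives T = 0.03314 < 0.034; N=45 gives T = 0.0352.

N = 46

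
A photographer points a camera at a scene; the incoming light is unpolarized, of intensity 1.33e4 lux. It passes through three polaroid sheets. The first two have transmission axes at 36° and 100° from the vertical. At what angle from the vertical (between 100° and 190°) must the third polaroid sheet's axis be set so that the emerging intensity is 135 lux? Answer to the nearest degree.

Unpolarized light through the first polarizer → I₁ = ½ I₀, now polarized at 36°.
I₂ = I₁ cos²(100° − 36°) = 0.5 I₀ · cos²(64°) = 0.09608 I₀.
Target fraction: 135 / 1.33e4 lux = 0.01015 of I₀.
Need I₃/I₀ = 0.01015, so cos²(θ − 100°) = 0.01015 / 0.09608 = 0.1056.
θ − 100° = arccos(√0.1056) = 71.0°, giving θ ≈ 100 + 71.0 = 171.0°.

θ ≈ 171°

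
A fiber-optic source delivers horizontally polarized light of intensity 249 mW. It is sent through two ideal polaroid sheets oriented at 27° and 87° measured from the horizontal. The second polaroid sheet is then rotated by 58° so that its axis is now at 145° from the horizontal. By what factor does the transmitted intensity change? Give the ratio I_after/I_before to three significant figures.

Before rotation:
By Malus's law, I₁ = I₀ cos²(27° − 0°) = I₀ cos²(27°) = 0.7939 I₀.
I₂ = I₁ cos²(87° − 27°) = 0.7939 I₀ · cos²(60°) = 0.1985 I₀.
After rotation:
I₁ = I₀ cos²(27° − 0°) = I₀ cos²(27°) = 0.7939 I₀.
Angle between axes 1 and 2: 62°. I₂ = 0.7939 I₀ · cos²(62°) = 0.175 I₀.
Ratio = 0.175 / 0.1985 = 0.8816.

I_new/I_old ≈ 0.882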